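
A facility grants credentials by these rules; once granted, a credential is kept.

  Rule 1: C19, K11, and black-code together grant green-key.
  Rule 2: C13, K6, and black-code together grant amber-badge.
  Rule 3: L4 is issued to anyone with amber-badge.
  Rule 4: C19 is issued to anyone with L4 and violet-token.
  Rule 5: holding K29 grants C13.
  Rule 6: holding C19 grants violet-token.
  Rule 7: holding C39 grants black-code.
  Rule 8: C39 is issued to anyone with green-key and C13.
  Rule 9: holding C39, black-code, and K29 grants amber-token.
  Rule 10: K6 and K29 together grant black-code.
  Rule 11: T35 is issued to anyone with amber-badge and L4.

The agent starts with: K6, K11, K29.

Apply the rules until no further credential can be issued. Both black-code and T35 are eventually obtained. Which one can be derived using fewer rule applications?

black-code

black-code: Holding K6 and K29 grants black-code (Rule 10). [1 rule application]
T35: Holding K29 grants C13 (Rule 5). Holding K6 and K29 grants black-code (Rule 10). Holding C13, K6, and black-code grants amber-badge (Rule 2). Holding amber-badge grants L4 (Rule 3). Holding amber-badge and L4 grants T35 (Rule 11). [5 rule applications]
black-code needs fewer.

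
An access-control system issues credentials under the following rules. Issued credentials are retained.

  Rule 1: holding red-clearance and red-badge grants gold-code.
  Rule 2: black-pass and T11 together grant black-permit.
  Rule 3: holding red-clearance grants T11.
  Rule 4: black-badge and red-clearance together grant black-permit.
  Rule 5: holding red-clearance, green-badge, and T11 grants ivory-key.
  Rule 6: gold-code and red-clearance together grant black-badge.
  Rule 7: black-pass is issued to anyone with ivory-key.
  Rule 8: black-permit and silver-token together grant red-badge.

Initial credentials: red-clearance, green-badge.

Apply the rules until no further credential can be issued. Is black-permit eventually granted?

Holding red-clearance grants T11 (Rule 3).
Holding red-clearance, green-badge, and T11 grants ivory-key (Rule 5).
Holding ivory-key grants black-pass (Rule 7).
Holding black-pass and T11 grants black-permit (Rule 2).

Yes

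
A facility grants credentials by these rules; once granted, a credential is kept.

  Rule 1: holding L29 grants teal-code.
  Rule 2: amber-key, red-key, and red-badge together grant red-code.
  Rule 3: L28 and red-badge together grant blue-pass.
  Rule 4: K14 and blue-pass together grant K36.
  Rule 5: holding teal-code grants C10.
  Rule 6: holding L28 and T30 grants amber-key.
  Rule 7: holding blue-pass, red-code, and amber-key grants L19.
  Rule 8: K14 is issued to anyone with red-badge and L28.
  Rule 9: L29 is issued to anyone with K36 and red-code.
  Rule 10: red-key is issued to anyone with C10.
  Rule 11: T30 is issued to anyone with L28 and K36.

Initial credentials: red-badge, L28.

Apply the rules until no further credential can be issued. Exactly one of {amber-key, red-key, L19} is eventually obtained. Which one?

amber-key

Holding L28 and red-badge grants blue-pass (Rule 3).
Holding red-badge and L28 grants K14 (Rule 8).
Holding K14 and blue-pass grants K36 (Rule 4).
Holding L28 and K36 grants T30 (Rule 11).
Holding L28 and T30 grants amber-key (Rule 6).
L19 would need blue-pass, red-code, and amber-key (Rule 7), but red-code is never granted. red-key would need C10 (Rule 10), but C10 is never granted.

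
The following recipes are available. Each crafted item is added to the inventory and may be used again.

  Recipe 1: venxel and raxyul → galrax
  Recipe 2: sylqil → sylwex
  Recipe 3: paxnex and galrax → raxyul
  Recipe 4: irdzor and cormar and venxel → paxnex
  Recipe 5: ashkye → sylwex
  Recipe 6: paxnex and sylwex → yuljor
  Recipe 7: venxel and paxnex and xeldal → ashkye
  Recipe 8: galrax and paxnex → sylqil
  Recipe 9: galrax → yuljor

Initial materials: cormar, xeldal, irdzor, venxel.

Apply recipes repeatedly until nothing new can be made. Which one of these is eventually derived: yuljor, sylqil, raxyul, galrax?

yuljor

Using Recipe 4, irdzor, cormar, and venxel make paxnex.
Using Recipe 7, venxel, paxnex, and xeldal make ashkye.
Using Recipe 5, ashkye makes sylwex.
paxnex and sylwex → yuljor (Recipe 6).
raxyul would need paxnex and galrax (Recipe 3), but galrax is never obtained. sylqil would need galrax and paxnex (Recipe 8), but galrax is never obtained. galrax would need venxel and raxyul (Recipe 1), but raxyul is never obtained.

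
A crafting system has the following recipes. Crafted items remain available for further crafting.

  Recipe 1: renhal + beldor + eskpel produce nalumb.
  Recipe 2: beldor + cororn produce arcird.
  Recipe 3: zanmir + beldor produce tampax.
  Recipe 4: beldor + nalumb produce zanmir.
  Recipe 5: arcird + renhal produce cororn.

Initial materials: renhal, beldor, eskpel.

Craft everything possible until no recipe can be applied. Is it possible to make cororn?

cororn would need arcird and renhal (Recipe 5), but arcird is never obtained.

No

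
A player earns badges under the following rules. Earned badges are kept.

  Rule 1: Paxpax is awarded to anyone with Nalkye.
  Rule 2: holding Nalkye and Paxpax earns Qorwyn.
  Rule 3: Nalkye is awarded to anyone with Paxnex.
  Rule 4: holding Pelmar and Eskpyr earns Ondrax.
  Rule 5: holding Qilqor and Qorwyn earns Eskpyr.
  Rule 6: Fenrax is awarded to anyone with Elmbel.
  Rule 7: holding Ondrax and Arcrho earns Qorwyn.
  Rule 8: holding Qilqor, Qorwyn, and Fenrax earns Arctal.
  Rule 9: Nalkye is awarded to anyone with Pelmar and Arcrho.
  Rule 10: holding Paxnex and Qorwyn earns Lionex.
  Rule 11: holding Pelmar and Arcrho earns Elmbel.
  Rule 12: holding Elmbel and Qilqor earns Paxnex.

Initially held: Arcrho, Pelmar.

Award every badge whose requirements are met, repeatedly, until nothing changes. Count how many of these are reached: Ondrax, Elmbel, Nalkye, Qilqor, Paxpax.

With Pelmar and Arcrho, Nalkye is earned (Rule 9).
With Pelmar and Arcrho, Elmbel is earned (Rule 11).
With Nalkye, Paxpax is earned (Rule 1).
Ondrax would need Pelmar and Eskpyr (Rule 4), but Eskpyr is never earned.
Elmbel: reached.
Nalkye: reached.
No rule produces Qilqor, and it is not given.
Paxpax: reached.
Reached: Elmbel, Nalkye, and Paxpax — 3 of the 5.

3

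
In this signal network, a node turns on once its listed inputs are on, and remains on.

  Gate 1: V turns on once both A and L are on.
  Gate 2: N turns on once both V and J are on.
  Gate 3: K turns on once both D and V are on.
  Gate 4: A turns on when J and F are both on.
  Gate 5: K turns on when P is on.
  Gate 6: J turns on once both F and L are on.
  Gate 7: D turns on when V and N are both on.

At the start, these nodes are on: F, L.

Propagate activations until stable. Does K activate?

Yes

Gate 6: F and L on → J on.
J and F are on, so A turns on (Gate 4).
Gate 1: A and L on → V on.
V and J are on, so N turns on (Gate 2).
Gate 7: V and N on → D on.
Gate 3: D and V on → K on.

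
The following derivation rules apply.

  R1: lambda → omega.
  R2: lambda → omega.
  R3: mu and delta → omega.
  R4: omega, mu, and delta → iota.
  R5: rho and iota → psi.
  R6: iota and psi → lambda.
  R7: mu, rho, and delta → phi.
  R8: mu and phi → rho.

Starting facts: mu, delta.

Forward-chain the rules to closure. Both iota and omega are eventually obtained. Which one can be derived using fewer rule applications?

omega

omega: From mu and delta, R3 gives omega. [1 rule application]
iota: mu and delta hold, so omega follows (R3). From omega, mu, and delta, R4 gives iota. [2 rule applications]
omega needs fewer.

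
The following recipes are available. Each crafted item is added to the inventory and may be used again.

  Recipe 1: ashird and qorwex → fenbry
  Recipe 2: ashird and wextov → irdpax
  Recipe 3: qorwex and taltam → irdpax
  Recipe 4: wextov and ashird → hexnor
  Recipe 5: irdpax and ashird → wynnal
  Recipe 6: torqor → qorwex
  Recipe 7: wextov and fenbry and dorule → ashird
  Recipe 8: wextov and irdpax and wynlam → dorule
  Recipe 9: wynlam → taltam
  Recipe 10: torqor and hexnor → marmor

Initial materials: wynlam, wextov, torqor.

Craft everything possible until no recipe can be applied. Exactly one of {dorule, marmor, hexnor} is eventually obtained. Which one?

Using Recipe 9, wynlam makes taltam.
torqor → qorwex (Recipe 6).
Using Recipe 3, qorwex and taltam make irdpax.
wextov and irdpax and wynlam → dorule (Recipe 8).
marmor would need torqor and hexnor (Recipe 10), but hexnor is never obtained. hexnor would need wextov and ashird (Recipe 4), but ashird is never obtained.

dorule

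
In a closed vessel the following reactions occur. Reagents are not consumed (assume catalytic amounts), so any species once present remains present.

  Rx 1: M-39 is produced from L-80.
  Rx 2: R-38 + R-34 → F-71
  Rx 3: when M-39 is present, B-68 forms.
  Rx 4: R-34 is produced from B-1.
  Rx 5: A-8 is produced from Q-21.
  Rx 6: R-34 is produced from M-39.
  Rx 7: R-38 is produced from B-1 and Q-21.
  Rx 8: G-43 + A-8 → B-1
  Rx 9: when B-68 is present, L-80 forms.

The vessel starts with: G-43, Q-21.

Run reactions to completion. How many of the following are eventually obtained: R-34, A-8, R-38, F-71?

4

Q-21 present → A-8 forms (Rx 5).
G-43 and A-8 present → B-1 forms (Rx 8).
B-1 and Q-21 present → R-38 forms (Rx 7).
B-1 present → R-34 forms (Rx 4).
R-38 and R-34 present → F-71 forms (Rx 2).
R-34: reached.
A-8: reached.
R-38: reached.
F-71: reached.
All 4 are reached.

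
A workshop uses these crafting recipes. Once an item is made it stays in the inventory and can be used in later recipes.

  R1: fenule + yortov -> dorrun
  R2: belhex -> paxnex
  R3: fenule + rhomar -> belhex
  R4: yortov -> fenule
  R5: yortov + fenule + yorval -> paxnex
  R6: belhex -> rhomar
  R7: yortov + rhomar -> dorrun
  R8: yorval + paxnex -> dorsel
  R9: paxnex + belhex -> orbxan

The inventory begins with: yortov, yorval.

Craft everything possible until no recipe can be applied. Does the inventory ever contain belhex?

No

belhex would need fenule and rhomar (R3), but rhomar is never obtained.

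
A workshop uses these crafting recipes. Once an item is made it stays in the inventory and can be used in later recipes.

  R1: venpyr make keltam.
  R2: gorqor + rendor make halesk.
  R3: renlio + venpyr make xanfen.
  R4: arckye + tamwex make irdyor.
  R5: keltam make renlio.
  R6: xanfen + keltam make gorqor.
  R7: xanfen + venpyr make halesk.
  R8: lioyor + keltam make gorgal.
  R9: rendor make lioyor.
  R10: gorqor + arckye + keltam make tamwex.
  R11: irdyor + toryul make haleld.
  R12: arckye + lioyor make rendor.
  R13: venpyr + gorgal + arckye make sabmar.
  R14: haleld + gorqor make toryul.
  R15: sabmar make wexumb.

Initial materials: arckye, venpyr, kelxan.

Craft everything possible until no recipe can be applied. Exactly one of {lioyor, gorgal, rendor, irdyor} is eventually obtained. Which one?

irdyor

Using R1, venpyr makes keltam.
keltam → renlio (R5).
renlio + venpyr → xanfen (R3).
Using R6, xanfen and keltam make gorqor.
gorqor + arckye + keltam → tamwex (R10).
arckye + tamwex → irdyor (R4).
lioyor would need rendor (R9), but rendor is never obtained. rendor would need arckye and lioyor (R12), but lioyor is never obtained. gorgal would need lioyor and keltam (R8), but lioyor is never obtained.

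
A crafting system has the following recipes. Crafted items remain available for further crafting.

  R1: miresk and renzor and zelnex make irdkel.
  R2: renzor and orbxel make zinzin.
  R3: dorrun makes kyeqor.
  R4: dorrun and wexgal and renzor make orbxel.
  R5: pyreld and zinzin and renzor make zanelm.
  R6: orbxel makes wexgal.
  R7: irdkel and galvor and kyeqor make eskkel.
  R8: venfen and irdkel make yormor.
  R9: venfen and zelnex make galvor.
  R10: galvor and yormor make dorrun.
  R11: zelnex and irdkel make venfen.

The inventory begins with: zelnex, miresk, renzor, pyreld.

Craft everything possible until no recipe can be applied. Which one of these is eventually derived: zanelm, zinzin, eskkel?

Using R1, miresk, renzor, and zelnex make irdkel.
Using R11, zelnex and irdkel make venfen.
venfen and irdkel → yormor (R8).
Using R9, venfen and zelnex make galvor.
Using R10, galvor and yormor make dorrun.
Using R3, dorrun makes kyeqor.
Using R7, irdkel, galvor, and kyeqor make eskkel.
zinzin would need renzor and orbxel (R2), but orbxel is never obtained. zanelm would need pyreld, zinzin, and renzor (R5), but zinzin is never obtained.

eskkel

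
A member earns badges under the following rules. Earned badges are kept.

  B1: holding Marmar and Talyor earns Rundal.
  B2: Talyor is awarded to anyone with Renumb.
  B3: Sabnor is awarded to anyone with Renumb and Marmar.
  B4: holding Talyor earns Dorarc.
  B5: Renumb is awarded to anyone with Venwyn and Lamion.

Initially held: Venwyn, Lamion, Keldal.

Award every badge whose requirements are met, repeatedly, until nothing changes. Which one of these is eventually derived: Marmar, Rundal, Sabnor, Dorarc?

Dorarc

With Venwyn and Lamion, Renumb is earned (B5).
With Renumb, Talyor is earned (B2).
With Talyor, Dorarc is earned (B4).
Sabnor would need Renumb and Marmar (B3), but Marmar is never earned. No rule produces Marmar, and it is not given. Rundal would need Marmar and Talyor (B1), but Marmar is never earned.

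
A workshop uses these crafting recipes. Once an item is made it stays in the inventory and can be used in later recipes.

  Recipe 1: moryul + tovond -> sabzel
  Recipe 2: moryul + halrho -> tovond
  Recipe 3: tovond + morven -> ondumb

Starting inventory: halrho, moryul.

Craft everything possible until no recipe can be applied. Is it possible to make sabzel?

Yes

Using Recipe 2, moryul and halrho make tovond.
Using Recipe 1, moryul and tovond make sabzel.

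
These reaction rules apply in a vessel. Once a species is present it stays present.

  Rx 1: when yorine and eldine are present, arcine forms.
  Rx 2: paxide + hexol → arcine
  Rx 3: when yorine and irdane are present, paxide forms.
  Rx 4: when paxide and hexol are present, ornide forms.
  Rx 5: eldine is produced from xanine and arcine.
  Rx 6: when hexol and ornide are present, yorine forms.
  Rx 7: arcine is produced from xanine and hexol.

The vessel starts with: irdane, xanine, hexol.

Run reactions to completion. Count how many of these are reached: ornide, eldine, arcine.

xanine and hexol present → arcine forms (Rx 7).
xanine and arcine present → eldine forms (Rx 5).
ornide would need paxide and hexol (Rx 4), but paxide never forms.
eldine: reached.
arcine: reached.
Reached: eldine and arcine — 2 of the 3.

2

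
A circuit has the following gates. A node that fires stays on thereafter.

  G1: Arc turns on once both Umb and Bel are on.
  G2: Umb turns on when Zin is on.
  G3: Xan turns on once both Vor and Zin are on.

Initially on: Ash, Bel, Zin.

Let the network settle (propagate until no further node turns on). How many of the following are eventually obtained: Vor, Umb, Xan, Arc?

G2: Zin on → Umb on.
Umb and Bel are on, so Arc turns on (G1).
No rule produces Vor, and it is not given.
Umb: reached.
Xan would need Vor and Zin (G3), but Vor never turns on.
Arc: reached.
Reached: Umb and Arc — 2 of the 4.

2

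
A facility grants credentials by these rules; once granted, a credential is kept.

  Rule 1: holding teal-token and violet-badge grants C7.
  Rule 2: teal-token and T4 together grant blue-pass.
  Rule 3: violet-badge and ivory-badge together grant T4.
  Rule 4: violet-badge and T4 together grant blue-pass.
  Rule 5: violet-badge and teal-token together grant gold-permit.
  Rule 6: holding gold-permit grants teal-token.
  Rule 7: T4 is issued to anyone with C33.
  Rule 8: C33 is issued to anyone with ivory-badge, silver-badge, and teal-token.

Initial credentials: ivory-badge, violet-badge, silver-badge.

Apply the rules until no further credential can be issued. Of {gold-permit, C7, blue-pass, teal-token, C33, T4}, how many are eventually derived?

2

Holding violet-badge and ivory-badge grants T4 (Rule 3).
Holding violet-badge and T4 grants blue-pass (Rule 4).
gold-permit would need violet-badge and teal-token (Rule 5), but teal-token is never granted.
C7 would need teal-token and violet-badge (Rule 1), but teal-token is never granted.
blue-pass: reached.
teal-token would need gold-permit (Rule 6), but gold-permit is never granted.
C33 would need ivory-badge, silver-badge, and teal-token (Rule 8), but teal-token is never granted.
T4: reached.
Reached: blue-pass and T4 — 2 of the 6.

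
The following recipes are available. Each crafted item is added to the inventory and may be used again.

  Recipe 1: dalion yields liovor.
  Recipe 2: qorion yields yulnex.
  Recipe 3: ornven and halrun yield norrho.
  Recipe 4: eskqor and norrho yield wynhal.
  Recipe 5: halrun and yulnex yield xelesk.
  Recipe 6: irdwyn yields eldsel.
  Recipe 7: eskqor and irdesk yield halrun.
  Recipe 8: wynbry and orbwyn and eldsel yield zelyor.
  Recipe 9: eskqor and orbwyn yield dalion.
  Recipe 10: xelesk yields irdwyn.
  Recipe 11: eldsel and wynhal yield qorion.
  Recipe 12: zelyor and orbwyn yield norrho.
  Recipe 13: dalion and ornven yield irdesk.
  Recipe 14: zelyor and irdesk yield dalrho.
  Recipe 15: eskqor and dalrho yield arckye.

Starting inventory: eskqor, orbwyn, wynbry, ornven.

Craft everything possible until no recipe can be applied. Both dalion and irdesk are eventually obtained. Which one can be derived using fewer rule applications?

dalion

dalion: eskqor and orbwyn → dalion (Recipe 9). [1 rule application]
irdesk: eskqor and orbwyn → dalion (Recipe 9). dalion and ornven → irdesk (Recipe 13). [2 rule applications]
dalion needs fewer.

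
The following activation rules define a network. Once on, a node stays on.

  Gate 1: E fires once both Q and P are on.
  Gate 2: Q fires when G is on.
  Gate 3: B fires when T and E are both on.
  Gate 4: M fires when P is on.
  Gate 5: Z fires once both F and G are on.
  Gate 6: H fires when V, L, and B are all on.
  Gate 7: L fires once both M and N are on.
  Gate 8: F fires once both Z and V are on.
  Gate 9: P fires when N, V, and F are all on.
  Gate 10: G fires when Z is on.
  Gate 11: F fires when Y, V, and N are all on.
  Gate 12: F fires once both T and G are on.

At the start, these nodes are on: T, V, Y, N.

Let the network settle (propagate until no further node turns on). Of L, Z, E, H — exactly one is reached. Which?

Y, V, and N are on, so F fires (Gate 11).
Gate 9: N, V, and F on → P on.
Gate 4: P on → M on.
M and N are on, so L fires (Gate 7).
H would need V, L, and B (Gate 6), but B never turns on. E would need Q and P (Gate 1), but Q never turns on. Z would need F and G (Gate 5), but G never turns on.

L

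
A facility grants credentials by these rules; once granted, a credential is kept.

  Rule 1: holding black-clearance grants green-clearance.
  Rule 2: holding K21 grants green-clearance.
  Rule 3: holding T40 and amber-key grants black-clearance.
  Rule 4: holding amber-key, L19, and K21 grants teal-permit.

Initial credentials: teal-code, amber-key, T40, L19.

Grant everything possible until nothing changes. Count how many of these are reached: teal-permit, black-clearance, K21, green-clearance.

2

Holding T40 and amber-key grants black-clearance (Rule 3).
Holding black-clearance grants green-clearance (Rule 1).
teal-permit would need amber-key, L19, and K21 (Rule 4), but K21 is never granted.
black-clearance: reached.
No rule produces K21, and it is not given.
green-clearance: reached.
Reached: black-clearance and green-clearance — 2 of the 4.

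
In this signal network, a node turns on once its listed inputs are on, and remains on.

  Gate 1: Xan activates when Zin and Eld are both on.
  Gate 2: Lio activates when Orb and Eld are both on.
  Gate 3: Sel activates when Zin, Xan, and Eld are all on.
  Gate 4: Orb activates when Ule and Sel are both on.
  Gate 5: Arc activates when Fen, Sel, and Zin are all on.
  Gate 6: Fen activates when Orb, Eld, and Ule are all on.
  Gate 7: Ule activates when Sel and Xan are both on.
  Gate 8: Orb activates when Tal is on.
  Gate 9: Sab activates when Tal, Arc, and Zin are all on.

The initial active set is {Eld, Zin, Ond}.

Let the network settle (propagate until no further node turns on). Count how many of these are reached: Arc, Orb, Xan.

3

Gate 1: Zin and Eld on → Xan on.
Zin, Xan, and Eld are on, so Sel activates (Gate 3).
Sel and Xan are on, so Ule activates (Gate 7).
Ule and Sel are on, so Orb activates (Gate 4).
Orb, Eld, and Ule are on, so Fen activates (Gate 6).
Fen, Sel, and Zin are on, so Arc activates (Gate 5).
Arc: reached.
Orb: reached.
Xan: reached.
All 3 are reached.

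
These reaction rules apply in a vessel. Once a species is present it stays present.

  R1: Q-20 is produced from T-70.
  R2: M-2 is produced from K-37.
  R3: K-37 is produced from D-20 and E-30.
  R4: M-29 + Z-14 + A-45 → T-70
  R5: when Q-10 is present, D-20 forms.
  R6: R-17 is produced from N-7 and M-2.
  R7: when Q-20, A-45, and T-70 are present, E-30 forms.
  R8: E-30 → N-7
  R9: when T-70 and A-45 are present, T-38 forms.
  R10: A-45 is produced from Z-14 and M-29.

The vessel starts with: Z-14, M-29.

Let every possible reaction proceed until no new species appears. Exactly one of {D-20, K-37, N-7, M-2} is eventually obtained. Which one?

N-7

Z-14 and M-29 present → A-45 forms (R10).
M-29, Z-14, and A-45 present → T-70 forms (R4).
T-70 present → Q-20 forms (R1).
Q-20, A-45, and T-70 present → E-30 forms (R7).
E-30 present → N-7 forms (R8).
D-20 would need Q-10 (R5), but Q-10 never forms. K-37 would need D-20 and E-30 (R3), but D-20 never forms. M-2 would need K-37 (R2), but K-37 never forms.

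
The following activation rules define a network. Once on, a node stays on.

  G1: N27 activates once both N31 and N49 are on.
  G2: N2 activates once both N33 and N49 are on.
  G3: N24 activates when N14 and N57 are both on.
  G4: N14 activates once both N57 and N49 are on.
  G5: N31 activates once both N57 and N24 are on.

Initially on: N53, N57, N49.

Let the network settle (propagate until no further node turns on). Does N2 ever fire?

No

N2 would need N33 and N49 (G2), but N33 never turns on.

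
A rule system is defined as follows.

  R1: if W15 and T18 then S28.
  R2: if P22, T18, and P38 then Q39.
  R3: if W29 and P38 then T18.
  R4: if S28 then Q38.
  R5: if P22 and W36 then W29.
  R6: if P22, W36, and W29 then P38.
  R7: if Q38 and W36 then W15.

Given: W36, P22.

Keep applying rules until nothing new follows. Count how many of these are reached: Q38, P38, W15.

1

From P22 and W36, R5 gives W29.
From P22, W36, and W29, R6 gives P38.
Q38 would need S28 (R4), but S28 is never established.
P38: reached.
W15 would need Q38 and W36 (R7), but Q38 is never established.
Reached: P38 — 1 of the 3.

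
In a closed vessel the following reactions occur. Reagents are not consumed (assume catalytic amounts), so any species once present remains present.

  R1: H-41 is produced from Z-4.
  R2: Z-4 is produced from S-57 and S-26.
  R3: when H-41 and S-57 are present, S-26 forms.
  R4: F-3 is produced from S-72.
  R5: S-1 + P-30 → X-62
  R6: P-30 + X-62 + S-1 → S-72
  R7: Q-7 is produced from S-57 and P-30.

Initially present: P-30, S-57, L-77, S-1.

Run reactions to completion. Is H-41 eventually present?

No

H-41 would need Z-4 (R1), but Z-4 never forms.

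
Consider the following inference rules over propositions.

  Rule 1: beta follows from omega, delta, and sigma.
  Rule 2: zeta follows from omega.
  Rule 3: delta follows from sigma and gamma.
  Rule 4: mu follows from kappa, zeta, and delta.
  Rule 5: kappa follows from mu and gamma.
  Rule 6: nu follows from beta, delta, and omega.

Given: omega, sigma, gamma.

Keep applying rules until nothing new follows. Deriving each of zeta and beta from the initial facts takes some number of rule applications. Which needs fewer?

zeta

zeta: From omega, Rule 2 gives zeta. [1 rule application]
beta: From sigma and gamma, Rule 3 gives delta. omega, delta, and sigma hold, so beta follows (Rule 1). [2 rule applications]
zeta needs fewer.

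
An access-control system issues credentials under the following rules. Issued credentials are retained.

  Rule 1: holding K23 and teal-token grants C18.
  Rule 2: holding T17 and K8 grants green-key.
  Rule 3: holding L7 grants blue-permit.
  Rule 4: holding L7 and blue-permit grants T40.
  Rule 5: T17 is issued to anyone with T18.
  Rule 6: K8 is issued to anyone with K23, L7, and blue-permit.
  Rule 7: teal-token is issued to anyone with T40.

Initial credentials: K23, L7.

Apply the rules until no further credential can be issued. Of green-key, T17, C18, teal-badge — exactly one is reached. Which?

Holding L7 grants blue-permit (Rule 3).
Holding L7 and blue-permit grants T40 (Rule 4).
Holding T40 grants teal-token (Rule 7).
Holding K23 and teal-token grants C18 (Rule 1).
T17 would need T18 (Rule 5), but T18 is never granted. green-key would need T17 and K8 (Rule 2), but T17 is never granted. No rule produces teal-badge, and it is not given.

C18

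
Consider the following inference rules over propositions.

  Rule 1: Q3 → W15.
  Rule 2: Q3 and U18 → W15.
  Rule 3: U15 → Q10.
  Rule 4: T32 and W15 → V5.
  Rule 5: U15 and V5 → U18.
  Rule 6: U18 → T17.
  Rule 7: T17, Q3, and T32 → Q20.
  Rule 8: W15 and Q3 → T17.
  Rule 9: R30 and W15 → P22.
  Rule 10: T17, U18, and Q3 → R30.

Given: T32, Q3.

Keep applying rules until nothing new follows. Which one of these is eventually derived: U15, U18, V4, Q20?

Q20

Q3 holds, so W15 follows (Rule 1).
W15 and Q3 hold, so T17 follows (Rule 8).
From T17, Q3, and T32, Rule 7 gives Q20.
No rule produces V4, and it is not given. No rule produces U15, and it is not given. U18 would need U15 and V5 (Rule 5), but U15 is never established.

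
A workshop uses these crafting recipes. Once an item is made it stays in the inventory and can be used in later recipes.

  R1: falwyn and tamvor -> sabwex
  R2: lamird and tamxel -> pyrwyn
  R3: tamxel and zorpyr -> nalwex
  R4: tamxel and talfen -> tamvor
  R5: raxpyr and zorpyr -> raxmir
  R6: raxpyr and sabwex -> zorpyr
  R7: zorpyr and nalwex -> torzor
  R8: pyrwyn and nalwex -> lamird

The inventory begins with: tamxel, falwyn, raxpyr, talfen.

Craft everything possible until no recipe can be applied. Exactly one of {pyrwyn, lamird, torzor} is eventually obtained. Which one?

Using R4, tamxel and talfen make tamvor.
falwyn and tamvor -> sabwex (R1).
raxpyr and sabwex -> zorpyr (R6).
tamxel and zorpyr -> nalwex (R3).
Using R7, zorpyr and nalwex make torzor.
lamird would need pyrwyn and nalwex (R8), but pyrwyn is never obtained. pyrwyn would need lamird and tamxel (R2), but lamird is never obtained.

torzor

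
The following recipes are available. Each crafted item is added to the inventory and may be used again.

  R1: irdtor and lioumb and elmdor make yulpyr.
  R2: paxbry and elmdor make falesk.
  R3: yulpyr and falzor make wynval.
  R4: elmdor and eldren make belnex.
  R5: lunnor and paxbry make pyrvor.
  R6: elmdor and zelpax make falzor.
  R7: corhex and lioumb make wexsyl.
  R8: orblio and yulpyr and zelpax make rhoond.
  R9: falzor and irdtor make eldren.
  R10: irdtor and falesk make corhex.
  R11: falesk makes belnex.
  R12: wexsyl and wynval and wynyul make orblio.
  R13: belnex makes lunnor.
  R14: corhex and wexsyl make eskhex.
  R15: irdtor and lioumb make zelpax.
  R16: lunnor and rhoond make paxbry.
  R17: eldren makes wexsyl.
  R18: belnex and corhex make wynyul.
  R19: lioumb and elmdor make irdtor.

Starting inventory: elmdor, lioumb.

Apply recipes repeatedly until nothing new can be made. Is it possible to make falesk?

No

falesk would need paxbry and elmdor (R2), but paxbry is never obtained.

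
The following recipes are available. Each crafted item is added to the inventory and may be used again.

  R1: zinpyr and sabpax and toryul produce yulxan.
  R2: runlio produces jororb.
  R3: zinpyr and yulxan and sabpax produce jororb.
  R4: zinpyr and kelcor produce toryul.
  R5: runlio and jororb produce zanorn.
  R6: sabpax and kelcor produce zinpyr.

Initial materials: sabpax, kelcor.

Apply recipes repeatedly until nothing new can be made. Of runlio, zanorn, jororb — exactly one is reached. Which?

jororb

sabpax and kelcor → zinpyr (R6).
zinpyr and kelcor → toryul (R4).
Using R1, zinpyr, sabpax, and toryul make yulxan.
zinpyr and yulxan and sabpax → jororb (R3).
No rule produces runlio, and it is not given. zanorn would need runlio and jororb (R5), but runlio is never obtained.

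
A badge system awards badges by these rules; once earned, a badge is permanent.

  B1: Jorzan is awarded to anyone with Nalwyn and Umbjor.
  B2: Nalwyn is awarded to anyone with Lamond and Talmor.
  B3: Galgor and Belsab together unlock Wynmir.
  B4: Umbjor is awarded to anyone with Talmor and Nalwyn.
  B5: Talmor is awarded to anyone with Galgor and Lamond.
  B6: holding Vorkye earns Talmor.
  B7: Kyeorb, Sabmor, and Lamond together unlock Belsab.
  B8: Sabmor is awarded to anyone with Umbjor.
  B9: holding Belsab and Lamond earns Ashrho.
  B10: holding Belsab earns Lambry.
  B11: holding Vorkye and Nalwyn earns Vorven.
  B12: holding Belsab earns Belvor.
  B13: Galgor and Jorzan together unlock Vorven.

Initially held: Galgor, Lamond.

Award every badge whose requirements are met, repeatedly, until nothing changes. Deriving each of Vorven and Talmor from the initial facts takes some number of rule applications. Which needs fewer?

Talmor

Talmor: With Galgor and Lamond, Talmor is earned (B5). [1 rule application]
Vorven: With Galgor and Lamond, Talmor is earned (B5). With Lamond and Talmor, Nalwyn is earned (B2). With Talmor and Nalwyn, Umbjor is earned (B4). With Nalwyn and Umbjor, Jorzan is earned (B1). With Galgor and Jorzan, Vorven is earned (B13). [5 rule applications]
Talmor needs fewer.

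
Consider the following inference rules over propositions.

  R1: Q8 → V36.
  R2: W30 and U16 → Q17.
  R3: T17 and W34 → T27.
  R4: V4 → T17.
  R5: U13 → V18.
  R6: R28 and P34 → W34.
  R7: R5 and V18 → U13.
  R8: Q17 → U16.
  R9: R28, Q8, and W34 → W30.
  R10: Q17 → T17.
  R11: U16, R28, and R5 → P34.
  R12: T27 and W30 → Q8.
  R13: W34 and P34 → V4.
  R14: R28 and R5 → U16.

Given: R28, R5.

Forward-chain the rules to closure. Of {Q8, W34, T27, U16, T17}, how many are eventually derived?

From R28 and R5, R14 gives U16.
U16, R28, and R5 hold, so P34 follows (R11).
R28 and P34 hold, so W34 follows (R6).
W34 and P34 hold, so V4 follows (R13).
V4 holds, so T17 follows (R4).
T17 and W34 hold, so T27 follows (R3).
Q8 would need T27 and W30 (R12), but W30 is never established.
W34: reached.
T27: reached.
U16: reached.
T17: reached.
Reached: W34, T27, U16, and T17 — 4 of the 5.

4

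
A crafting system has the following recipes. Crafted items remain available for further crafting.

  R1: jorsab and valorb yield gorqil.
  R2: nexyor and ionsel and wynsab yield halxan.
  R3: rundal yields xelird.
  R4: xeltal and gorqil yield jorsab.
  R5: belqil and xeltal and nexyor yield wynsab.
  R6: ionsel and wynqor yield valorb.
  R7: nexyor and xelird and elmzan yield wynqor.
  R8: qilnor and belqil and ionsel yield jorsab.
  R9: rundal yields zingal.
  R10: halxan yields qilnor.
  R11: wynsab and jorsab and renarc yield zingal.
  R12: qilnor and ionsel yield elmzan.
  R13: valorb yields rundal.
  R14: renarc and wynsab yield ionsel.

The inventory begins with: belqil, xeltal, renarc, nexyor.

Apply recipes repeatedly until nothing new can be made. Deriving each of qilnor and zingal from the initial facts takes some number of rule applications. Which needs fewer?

qilnor

qilnor: belqil and xeltal and nexyor → wynsab (R5). renarc and wynsab → ionsel (R14). nexyor and ionsel and wynsab → halxan (R2). halxan → qilnor (R10). [4 rule applications]
zingal: belqil and xeltal and nexyor → wynsab (R5). renarc and wynsab → ionsel (R14). nexyor and ionsel and wynsab → halxan (R2). halxan → qilnor (R10). Using R8, qilnor, belqil, and ionsel make jorsab. wynsab and jorsab and renarc → zingal (R11). [6 rule applications]
qilnor needs fewer.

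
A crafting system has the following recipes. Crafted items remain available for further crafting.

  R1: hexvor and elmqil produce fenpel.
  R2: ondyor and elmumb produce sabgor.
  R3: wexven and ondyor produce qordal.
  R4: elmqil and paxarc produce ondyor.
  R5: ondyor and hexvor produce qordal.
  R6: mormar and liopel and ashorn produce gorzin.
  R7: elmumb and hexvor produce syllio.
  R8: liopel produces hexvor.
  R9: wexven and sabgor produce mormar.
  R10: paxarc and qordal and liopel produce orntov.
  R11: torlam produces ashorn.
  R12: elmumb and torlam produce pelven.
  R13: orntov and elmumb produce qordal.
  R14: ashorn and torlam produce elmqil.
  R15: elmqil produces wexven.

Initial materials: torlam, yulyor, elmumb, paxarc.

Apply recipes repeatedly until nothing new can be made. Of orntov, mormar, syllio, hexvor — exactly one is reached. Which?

torlam → ashorn (R11).
Using R14, ashorn and torlam make elmqil.
elmqil → wexven (R15).
elmqil and paxarc → ondyor (R4).
ondyor and elmumb → sabgor (R2).
wexven and sabgor → mormar (R9).
syllio would need elmumb and hexvor (R7), but hexvor is never obtained. hexvor would need liopel (R8), but liopel is never obtained. orntov would need paxarc, qordal, and liopel (R10), but liopel is never obtained.

mormar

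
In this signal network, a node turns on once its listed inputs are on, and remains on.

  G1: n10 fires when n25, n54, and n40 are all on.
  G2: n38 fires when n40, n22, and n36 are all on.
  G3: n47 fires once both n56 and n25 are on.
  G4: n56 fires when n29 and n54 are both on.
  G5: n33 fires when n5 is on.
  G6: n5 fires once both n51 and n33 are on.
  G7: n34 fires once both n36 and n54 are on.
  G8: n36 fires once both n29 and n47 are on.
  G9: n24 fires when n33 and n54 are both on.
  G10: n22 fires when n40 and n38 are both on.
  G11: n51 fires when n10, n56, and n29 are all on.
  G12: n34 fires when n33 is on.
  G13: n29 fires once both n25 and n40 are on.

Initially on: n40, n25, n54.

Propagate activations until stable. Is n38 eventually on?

n38 would need n40, n22, and n36 (G2), but n22 never turns on.

No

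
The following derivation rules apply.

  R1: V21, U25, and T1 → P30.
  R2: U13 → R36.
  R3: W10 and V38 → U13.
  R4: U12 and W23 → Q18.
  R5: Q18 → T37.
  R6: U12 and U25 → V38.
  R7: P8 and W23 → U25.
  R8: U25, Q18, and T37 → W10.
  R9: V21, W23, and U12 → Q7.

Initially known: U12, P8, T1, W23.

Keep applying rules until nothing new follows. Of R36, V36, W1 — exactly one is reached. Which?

From P8 and W23, R7 gives U25.
U12 and W23 hold, so Q18 follows (R4).
From U12 and U25, R6 gives V38.
From Q18, R5 gives T37.
From U25, Q18, and T37, R8 gives W10.
W10 and V38 hold, so U13 follows (R3).
U13 holds, so R36 follows (R2).
No rule produces W1, and it is not given. No rule produces V36, and it is not given.

R36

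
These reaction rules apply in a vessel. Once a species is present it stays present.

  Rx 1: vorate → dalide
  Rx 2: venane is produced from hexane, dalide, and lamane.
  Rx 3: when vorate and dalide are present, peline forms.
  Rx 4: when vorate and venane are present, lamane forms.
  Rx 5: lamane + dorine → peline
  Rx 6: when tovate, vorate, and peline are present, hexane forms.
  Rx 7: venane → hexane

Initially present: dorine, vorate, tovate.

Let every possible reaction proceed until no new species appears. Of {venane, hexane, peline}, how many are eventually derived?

2

vorate present → dalide forms (Rx 1).
vorate and dalide present → peline forms (Rx 3).
tovate, vorate, and peline present → hexane forms (Rx 6).
venane would need hexane, dalide, and lamane (Rx 2), but lamane never forms.
hexane: reached.
peline: reached.
Reached: hexane and peline — 2 of the 3.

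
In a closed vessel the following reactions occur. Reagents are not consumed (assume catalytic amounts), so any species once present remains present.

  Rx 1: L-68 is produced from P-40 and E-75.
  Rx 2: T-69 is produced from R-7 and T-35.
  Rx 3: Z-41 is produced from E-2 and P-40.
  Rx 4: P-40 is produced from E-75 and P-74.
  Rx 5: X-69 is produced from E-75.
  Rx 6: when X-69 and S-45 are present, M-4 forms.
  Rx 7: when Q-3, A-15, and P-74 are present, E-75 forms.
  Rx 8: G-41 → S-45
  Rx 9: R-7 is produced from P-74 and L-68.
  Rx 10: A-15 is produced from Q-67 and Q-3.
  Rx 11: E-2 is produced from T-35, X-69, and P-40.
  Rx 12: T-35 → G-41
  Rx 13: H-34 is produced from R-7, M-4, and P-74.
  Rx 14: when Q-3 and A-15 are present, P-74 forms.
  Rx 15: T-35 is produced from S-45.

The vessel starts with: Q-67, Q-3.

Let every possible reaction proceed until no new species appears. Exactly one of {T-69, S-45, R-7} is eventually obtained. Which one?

Q-67 and Q-3 present → A-15 forms (Rx 10).
Q-3 and A-15 present → P-74 forms (Rx 14).
Q-3, A-15, and P-74 present → E-75 forms (Rx 7).
E-75 and P-74 present → P-40 forms (Rx 4).
P-40 and E-75 present → L-68 forms (Rx 1).
P-74 and L-68 present → R-7 forms (Rx 9).
S-45 would need G-41 (Rx 8), but G-41 never forms. T-69 would need R-7 and T-35 (Rx 2), but T-35 never forms.

R-7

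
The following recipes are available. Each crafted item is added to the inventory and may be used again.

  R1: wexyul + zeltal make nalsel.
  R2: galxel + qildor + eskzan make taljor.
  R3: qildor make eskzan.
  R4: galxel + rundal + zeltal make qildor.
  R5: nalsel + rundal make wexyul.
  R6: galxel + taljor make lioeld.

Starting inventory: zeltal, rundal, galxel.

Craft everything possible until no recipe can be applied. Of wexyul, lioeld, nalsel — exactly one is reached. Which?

lioeld

Using R4, galxel, rundal, and zeltal make qildor.
Using R3, qildor makes eskzan.
galxel + qildor + eskzan → taljor (R2).
galxel + taljor → lioeld (R6).
wexyul would need nalsel and rundal (R5), but nalsel is never obtained. nalsel would need wexyul and zeltal (R1), but wexyul is never obtained.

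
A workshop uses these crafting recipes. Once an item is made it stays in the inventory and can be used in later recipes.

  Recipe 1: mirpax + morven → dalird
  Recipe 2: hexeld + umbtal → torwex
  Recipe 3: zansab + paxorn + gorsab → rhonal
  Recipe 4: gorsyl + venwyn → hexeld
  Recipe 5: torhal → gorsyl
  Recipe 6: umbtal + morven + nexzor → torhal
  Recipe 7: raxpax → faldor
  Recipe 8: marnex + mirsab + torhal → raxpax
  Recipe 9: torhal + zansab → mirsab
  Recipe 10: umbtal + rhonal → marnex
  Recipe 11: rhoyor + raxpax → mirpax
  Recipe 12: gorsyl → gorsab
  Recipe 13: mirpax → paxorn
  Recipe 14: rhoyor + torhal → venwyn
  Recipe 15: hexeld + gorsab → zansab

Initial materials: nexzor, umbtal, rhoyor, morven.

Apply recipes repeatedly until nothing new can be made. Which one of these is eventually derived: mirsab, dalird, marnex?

mirsab

umbtal + morven + nexzor → torhal (Recipe 6).
Using Recipe 14, rhoyor and torhal make venwyn.
torhal → gorsyl (Recipe 5).
gorsyl + venwyn → hexeld (Recipe 4).
Using Recipe 12, gorsyl makes gorsab.
hexeld + gorsab → zansab (Recipe 15).
torhal + zansab → mirsab (Recipe 9).
marnex would need umbtal and rhonal (Recipe 10), but rhonal is never obtained. dalird would need mirpax and morven (Recipe 1), but mirpax is never obtained.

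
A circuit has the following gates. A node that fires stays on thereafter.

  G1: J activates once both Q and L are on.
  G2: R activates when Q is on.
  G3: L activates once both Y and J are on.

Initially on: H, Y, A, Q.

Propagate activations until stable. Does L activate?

No

L would need Y and J (G3), but J never turns on.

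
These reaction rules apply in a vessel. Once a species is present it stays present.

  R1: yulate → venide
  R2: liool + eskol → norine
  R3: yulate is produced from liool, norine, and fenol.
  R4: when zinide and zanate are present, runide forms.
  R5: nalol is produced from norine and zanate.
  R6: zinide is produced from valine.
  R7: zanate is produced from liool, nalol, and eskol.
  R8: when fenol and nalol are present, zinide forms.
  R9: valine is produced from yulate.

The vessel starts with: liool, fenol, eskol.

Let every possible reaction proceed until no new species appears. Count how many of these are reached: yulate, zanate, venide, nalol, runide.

liool and eskol present → norine forms (R2).
liool, norine, and fenol present → yulate forms (R3).
yulate present → venide forms (R1).
yulate: reached.
zanate would need liool, nalol, and eskol (R7), but nalol never forms.
venide: reached.
nalol would need norine and zanate (R5), but zanate never forms.
runide would need zinide and zanate (R4), but zanate never forms.
Reached: yulate and venide — 2 of the 5.

2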